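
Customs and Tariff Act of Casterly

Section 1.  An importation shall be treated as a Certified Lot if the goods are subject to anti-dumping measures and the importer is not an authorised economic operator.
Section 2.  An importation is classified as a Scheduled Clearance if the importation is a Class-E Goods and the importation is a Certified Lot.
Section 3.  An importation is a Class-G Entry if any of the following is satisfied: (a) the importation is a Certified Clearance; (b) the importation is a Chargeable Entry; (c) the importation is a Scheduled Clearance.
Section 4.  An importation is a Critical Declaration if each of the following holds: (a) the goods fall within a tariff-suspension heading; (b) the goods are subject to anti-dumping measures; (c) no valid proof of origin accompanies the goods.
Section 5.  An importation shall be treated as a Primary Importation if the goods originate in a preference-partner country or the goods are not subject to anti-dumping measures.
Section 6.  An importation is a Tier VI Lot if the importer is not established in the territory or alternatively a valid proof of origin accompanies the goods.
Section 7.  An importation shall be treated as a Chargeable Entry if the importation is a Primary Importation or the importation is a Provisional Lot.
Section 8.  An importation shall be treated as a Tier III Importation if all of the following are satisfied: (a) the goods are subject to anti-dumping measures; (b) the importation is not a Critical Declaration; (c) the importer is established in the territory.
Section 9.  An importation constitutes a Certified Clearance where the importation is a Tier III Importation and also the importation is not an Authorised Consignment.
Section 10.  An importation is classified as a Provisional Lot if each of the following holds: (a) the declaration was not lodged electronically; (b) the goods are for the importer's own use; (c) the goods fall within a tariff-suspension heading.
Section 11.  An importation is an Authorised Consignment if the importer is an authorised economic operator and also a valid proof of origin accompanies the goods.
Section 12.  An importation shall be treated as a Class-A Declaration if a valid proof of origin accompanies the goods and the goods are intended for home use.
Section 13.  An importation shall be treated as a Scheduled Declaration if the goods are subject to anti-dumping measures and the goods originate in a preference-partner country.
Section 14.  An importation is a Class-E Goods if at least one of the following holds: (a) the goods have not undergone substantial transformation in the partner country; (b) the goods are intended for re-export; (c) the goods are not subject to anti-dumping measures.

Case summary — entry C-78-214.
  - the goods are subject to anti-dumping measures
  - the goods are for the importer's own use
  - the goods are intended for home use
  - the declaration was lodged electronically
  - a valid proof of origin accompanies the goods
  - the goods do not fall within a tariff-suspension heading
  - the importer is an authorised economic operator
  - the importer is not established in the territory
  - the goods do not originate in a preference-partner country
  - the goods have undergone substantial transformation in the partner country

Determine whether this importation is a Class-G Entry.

No

section 4 — Critical Declaration: [the goods fall within a tariff-suspension heading? no] AND [the goods are subject to anti-dumping measures? yes] AND [no valid proof of origin accompanies the goods? no] → not satisfied.
section 8 — Tier III Importation: [the goods are subject to anti-dumping measures? yes] AND [not a Critical Declaration (section 4)? yes] AND [the importer is established in the territory? no] → not satisfied.
section 11 — Authorised Consignment: [the importer is an authorised economic operator? yes] AND [a valid proof of origin accompanies the goods? yes] → satisfied.
section 9 — Certified Clearance: [Tier III Importation (section 8)? no] AND [not an Authorised Consignment (section 11)? no] → not satisfied.
section 5 — Primary Importation: [the goods originate in a preference-partner country? no] OR [the goods are not subject to anti-dumping measures? no] → not satisfied.
section 10 — Provisional Lot: [the declaration was not lodged electronically? no] AND [the goods are for the importer's own use? yes] AND [the goods fall within a tariff-suspension heading? no] → not satisfied.
section 7 — Chargeable Entry: [Primary Importation (section 5)? no] OR [Provisional Lot (section 10)? no] → not satisfied.
section 14 — Class-E Goods: [the goods have not undergone substantial transformation in the partner country? no] OR [the goods are intended for re-export? no] OR [the goods are not subject to anti-dumping measures? no] → not satisfied.
section 1 — Certified Lot: [the goods are subject to anti-dumping measures? yes] AND [the importer is not an authorised economic operator? no] → not satisfied.
section 2 — Scheduled Clearance: [Class-E Goods (section 14)? no] AND [Certified Lot (section 1)? no] → not satisfied.
section 3 — Class-G Entry: [Certified Clearance (section 9)? no] OR [Chargeable Entry (section 7)? no] OR [Scheduled Clearance (section 2)? no] → not satisfied.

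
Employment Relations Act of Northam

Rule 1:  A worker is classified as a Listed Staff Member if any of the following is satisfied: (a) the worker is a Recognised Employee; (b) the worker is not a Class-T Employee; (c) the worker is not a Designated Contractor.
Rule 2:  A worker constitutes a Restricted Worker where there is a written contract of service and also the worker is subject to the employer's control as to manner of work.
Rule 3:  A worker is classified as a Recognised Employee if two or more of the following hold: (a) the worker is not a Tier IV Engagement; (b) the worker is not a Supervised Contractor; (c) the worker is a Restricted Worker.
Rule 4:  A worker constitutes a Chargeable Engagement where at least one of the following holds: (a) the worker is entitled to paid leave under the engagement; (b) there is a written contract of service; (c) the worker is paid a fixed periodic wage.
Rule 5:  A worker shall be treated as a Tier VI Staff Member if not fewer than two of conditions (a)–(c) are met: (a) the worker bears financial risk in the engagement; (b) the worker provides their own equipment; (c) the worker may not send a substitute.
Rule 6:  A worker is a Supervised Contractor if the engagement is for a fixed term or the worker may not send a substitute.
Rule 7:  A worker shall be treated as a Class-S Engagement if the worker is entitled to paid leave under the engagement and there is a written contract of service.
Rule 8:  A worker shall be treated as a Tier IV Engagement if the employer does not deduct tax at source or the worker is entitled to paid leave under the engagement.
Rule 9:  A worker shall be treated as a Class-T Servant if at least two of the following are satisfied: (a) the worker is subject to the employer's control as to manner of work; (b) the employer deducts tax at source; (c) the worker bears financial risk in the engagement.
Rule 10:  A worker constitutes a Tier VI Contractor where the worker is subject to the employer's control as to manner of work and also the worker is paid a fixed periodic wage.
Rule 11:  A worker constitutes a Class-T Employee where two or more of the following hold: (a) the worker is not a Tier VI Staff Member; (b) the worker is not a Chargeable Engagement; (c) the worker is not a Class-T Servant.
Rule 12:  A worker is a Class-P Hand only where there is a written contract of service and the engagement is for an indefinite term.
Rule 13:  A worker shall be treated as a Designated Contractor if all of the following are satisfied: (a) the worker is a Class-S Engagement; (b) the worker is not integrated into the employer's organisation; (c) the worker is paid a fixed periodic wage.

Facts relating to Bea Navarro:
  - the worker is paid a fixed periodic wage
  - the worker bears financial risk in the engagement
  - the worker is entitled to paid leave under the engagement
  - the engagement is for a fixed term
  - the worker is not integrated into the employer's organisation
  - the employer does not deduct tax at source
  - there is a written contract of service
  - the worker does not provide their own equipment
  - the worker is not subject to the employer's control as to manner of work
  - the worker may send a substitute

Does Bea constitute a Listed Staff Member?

No

Under rule 8: the employer does not deduct tax at source? yes; or the worker is entitled to paid leave under the engagement? yes. So the worker is a Tier IV Engagement.
Under rule 6: the engagement is for a fixed term? yes; or the worker may not send a substitute? no. So the worker is a Supervised Contractor.
Under rule 2: there is a written contract of service? yes; and the worker is subject to the employer's control as to manner of work? no. So the worker is not a Restricted Worker.
Under rule 3: not a Tier IV Engagement (rule 8)? no; not a Supervised Contractor (rule 6)? no; Restricted Worker (rule 2)? no — 0 of 3 hold (need ≥2) → not satisfied.
Under rule 5: the worker bears financial risk in the engagement? yes; the worker provides their own equipment? no; the worker may not send a substitute? no — 1 of 3 hold (need ≥2) → not satisfied.
Under rule 4: the worker is entitled to paid leave under the engagement? yes; or there is a written contract of service? yes; or the worker is paid a fixed periodic wage? yes. So the worker is a Chargeable Engagement.
Under rule 9: the worker is subject to the employer's control as to manner of work? no; the employer deducts tax at source? no; the worker bears financial risk in the engagement? yes — 1 of 3 hold (need ≥2) → not satisfied.
Under rule 11: not a Tier VI Staff Member (rule 5)? yes; not a Chargeable Engagement (rule 4)? no; not a Class-T Servant (rule 9)? yes — 2 of 3 hold (need ≥2) → satisfied.
Under rule 7: the worker is entitled to paid leave under the engagement? yes; and there is a written contract of service? yes. So the worker is a Class-S Engagement.
Under rule 13: Class-S Engagement (rule 7)? yes; and the worker is not integrated into the employer's organisation? yes; and the worker is paid a fixed periodic wage? yes. So the worker is a Designated Contractor.
Under rule 1: Recognised Employee (rule 3)? no; or not a Class-T Employee (rule 11)? no; or not a Designated Contractor (rule 13)? no. So the worker is not a Listed Staff Member.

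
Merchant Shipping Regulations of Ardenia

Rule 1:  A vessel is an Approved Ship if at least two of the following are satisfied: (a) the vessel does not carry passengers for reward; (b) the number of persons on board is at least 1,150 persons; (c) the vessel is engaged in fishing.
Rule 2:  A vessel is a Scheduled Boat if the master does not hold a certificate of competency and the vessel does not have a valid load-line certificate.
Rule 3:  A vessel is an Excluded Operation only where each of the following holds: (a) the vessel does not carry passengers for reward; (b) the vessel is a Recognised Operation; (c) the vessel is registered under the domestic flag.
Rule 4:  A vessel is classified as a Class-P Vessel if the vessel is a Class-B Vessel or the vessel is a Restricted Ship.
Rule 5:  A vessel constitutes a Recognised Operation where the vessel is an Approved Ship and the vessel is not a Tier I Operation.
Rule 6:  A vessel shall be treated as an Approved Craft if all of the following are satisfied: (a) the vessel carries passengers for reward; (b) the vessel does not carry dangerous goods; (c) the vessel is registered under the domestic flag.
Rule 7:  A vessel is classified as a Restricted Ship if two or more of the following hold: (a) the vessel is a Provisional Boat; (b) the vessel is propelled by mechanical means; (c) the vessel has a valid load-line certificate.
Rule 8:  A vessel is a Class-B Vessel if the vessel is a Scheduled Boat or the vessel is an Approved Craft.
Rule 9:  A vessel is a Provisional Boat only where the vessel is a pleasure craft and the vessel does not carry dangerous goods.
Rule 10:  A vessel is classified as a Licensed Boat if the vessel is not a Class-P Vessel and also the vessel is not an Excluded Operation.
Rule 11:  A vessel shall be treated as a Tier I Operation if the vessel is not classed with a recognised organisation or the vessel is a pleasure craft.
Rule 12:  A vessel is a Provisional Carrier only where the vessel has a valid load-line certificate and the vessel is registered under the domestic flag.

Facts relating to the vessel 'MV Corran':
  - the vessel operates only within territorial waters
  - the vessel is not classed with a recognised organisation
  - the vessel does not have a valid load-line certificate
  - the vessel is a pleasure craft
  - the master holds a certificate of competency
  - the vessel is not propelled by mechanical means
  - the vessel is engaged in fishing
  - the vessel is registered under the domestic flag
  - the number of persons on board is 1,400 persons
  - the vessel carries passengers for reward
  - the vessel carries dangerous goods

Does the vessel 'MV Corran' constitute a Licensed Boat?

rule 2 — Scheduled Boat: [the master does not hold a certificate of competency? no] AND [the vessel does not have a valid load-line certificate? yes] → not satisfied.
rule 6 — Approved Craft: [the vessel carries passengers for reward? yes] AND [the vessel does not carry dangerous goods? no] AND [the vessel is registered under the domestic flag? yes] → not satisfied.
rule 8 — Class-B Vessel: [Scheduled Boat (rule 2)? no] OR [Approved Craft (rule 6)? no] → not satisfied.
rule 9 — Provisional Boat: [the vessel is a pleasure craft? yes] AND [the vessel does not carry dangerous goods? no] → not satisfied.
rule 7 — Restricted Ship: Provisional Boat (rule 9)? no; the vessel is propelled by mechanical means? no; the vessel has a valid load-line certificate? no — 0 of 3 hold (need ≥2) → not satisfied.
rule 4 — Class-P Vessel: [Class-B Vessel (rule 8)? no] OR [Restricted Ship (rule 7)? no] → not satisfied.
rule 1 — Approved Ship: the vessel does not carry passengers for reward? no; number of persons on board: 1,400 persons ≥ 1,150 persons? yes; the vessel is engaged in fishing? yes — 2 of 3 hold (need ≥2) → satisfied.
rule 11 — Tier I Operation: [the vessel is not classed with a recognised organisation? yes] OR [the vessel is a pleasure craft? yes] → satisfied.
rule 5 — Recognised Operation: [Approved Ship (rule 1)? yes] AND [not a Tier I Operation (rule 11)? no] → not satisfied.
rule 3 — Excluded Operation: [the vessel does not carry passengers for reward? no] AND [Recognised Operation (rule 5)? no] AND [the vessel is registered under the domestic flag? yes] → not satisfied.
rule 10 — Licensed Boat: [not a Class-P Vessel (rule 4)? yes] AND [not an Excluded Operation (rule 3)? yes] → satisfied.

Yes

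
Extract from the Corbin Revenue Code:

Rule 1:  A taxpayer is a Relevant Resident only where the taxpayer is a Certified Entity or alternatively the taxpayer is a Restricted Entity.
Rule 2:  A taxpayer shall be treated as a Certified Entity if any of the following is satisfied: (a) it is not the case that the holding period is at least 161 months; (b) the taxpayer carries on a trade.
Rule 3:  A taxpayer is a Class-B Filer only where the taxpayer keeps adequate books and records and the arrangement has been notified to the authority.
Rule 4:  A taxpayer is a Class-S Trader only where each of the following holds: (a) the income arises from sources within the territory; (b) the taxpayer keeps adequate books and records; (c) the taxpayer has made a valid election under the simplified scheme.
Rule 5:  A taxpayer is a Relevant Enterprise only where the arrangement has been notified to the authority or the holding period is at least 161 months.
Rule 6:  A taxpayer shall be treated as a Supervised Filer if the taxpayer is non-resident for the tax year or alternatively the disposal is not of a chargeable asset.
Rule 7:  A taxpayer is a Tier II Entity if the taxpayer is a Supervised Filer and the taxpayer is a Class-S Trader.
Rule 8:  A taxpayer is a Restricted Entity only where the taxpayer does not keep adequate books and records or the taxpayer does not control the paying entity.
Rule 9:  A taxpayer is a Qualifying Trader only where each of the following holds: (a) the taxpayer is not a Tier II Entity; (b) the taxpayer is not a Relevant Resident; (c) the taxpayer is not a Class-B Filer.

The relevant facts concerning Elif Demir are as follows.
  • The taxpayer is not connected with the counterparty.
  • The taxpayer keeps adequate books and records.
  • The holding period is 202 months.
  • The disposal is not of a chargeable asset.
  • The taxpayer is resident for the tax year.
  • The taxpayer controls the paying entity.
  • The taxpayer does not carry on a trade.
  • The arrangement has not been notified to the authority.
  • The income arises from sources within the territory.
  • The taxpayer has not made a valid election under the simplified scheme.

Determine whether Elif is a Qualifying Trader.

rule 6 — Supervised Filer: [the taxpayer is non-resident for the tax year? no] OR [the disposal is not of a chargeable asset? yes] → satisfied.
rule 4 — Class-S Trader: [the income arises from sources within the territory? yes] AND [the taxpayer keeps adequate books and records? yes] AND [the taxpayer has made a valid election under the simplified scheme? no] → not satisfied.
rule 7 — Tier II Entity: [Supervised Filer (rule 6)? yes] AND [Class-S Trader (rule 4)? no] → not satisfied.
rule 2 — Certified Entity: [holding period: 202 months ≥ 161 months? yes, so negated condition no] OR [the taxpayer carries on a trade? no] → not satisfied.
rule 8 — Restricted Entity: [the taxpayer does not keep adequate books and records? no] OR [the taxpayer does not control the paying entity? no] → not satisfied.
rule 1 — Relevant Resident: [Certified Entity (rule 2)? no] OR [Restricted Entity (rule 8)? no] → not satisfied.
rule 3 — Class-B Filer: [the taxpayer keeps adequate books and records? yes] AND [the arrangement has been notified to the authority? no] → not satisfied.
rule 9 — Qualifying Trader: [not a Tier II Entity (rule 7)? yes] AND [not a Relevant Resident (rule 1)? yes] AND [not a Class-B Filer (rule 3)? yes] → satisfied.

Yes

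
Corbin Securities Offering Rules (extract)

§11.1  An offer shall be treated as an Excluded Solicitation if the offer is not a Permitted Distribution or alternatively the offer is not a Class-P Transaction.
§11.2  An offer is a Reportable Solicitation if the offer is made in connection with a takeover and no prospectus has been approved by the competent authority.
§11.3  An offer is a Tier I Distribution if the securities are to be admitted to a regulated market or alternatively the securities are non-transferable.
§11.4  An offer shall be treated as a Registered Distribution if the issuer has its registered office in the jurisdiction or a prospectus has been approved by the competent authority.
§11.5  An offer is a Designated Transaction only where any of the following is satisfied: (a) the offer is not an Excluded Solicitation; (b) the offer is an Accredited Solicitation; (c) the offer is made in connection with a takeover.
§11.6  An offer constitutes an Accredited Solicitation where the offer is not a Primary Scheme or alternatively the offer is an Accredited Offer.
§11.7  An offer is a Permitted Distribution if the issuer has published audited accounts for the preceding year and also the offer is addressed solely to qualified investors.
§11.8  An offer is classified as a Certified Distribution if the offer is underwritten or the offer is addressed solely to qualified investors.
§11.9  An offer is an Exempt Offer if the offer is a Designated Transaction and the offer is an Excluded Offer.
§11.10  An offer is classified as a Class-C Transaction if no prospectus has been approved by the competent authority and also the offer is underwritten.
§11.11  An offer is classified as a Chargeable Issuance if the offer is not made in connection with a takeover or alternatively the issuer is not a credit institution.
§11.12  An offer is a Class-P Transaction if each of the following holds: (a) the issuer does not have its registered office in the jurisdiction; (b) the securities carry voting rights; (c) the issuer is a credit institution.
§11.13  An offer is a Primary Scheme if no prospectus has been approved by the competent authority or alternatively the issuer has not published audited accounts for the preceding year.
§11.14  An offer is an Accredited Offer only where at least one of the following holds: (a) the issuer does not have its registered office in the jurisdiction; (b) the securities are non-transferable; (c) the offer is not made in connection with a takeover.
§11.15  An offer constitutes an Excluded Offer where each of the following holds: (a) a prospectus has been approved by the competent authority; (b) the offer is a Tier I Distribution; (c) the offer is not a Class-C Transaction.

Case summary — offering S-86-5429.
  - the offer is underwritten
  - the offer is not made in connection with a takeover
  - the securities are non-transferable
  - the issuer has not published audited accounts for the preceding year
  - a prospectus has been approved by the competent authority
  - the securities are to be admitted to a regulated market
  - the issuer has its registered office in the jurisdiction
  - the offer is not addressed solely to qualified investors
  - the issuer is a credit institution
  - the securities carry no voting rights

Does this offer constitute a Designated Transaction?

Yes

§11.7 — Permitted Distribution: [the issuer has published audited accounts for the preceding year? no] AND [the offer is addressed solely to qualified investors? no] → not satisfied.
§11.12 — Class-P Transaction: [the issuer does not have its registered office in the jurisdiction? no] AND [the securities carry voting rights? no] AND [the issuer is a credit institution? yes] → not satisfied.
§11.1 — Excluded Solicitation: [not a Permitted Distribution (§11.7)? yes] OR [not a Class-P Transaction (§11.12)? yes] → satisfied.
§11.13 — Primary Scheme: [no prospectus has been approved by the competent authority? no] OR [the issuer has not published audited accounts for the preceding year? yes] → satisfied.
§11.14 — Accredited Offer: [the issuer does not have its registered office in the jurisdiction? no] OR [the securities are non-transferable? yes] OR [the offer is not made in connection with a takeover? yes] → satisfied.
§11.6 — Accredited Solicitation: [not a Primary Scheme (§11.13)? no] OR [Accredited Offer (§11.14)? yes] → satisfied.
§11.5 — Designated Transaction: [not an Excluded Solicitation (§11.1)? no] OR [Accredited Solicitation (§11.6)? yes] OR [the offer is made in connection with a takeover? no] → satisfied.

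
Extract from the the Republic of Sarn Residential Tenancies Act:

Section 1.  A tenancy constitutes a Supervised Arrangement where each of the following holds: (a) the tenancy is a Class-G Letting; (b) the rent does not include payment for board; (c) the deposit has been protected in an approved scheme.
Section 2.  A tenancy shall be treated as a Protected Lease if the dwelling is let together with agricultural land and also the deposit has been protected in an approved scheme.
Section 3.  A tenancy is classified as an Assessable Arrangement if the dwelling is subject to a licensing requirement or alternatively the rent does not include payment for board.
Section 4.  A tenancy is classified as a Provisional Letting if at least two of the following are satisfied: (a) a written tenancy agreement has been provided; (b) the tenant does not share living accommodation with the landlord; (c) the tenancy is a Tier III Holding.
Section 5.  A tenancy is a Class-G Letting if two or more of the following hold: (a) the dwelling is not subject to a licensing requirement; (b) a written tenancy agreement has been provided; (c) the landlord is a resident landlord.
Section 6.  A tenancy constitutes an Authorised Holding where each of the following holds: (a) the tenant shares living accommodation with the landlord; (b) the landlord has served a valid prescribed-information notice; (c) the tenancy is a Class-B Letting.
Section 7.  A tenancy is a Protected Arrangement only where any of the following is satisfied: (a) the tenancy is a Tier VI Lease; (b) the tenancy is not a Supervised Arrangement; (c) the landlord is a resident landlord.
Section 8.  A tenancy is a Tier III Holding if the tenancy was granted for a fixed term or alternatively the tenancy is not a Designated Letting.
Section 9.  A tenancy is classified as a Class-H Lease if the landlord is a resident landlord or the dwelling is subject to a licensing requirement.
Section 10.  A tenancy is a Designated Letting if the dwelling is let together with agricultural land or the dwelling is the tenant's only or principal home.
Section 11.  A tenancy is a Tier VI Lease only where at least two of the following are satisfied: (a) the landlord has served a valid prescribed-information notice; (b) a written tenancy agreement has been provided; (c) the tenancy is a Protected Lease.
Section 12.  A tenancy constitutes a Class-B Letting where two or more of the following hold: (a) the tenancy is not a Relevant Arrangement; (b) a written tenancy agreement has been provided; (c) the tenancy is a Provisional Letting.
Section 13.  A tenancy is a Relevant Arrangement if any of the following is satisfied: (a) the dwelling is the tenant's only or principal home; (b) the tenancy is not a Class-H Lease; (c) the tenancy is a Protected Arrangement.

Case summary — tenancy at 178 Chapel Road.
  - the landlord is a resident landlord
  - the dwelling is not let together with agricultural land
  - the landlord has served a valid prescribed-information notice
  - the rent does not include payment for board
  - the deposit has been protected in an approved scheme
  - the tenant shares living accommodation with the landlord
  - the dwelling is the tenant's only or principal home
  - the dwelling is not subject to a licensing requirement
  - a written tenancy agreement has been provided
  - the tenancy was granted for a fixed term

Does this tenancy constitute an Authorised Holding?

section 9 — Class-H Lease: [the landlord is a resident landlord? yes] OR [the dwelling is subject to a licensing requirement? no] → satisfied.
section 2 — Protected Lease: [the dwelling is let together with agricultural land? no] AND [the deposit has been protected in an approved scheme? yes] → not satisfied.
section 11 — Tier VI Lease: the landlord has served a valid prescribed-information notice? yes; a written tenancy agreement has been provided? yes; Protected Lease (section 2)? no — 2 of 3 hold (need ≥2) → satisfied.
section 5 — Class-G Letting: the dwelling is not subject to a licensing requirement? yes; a written tenancy agreement has been provided? yes; the landlord is a resident landlord? yes — 3 of 3 hold (need ≥2) → satisfied.
section 1 — Supervised Arrangement: [Class-G Letting (section 5)? yes] AND [the rent does not include payment for board? yes] AND [the deposit has been protected in an approved scheme? yes] → satisfied.
section 7 — Protected Arrangement: [Tier VI Lease (section 11)? yes] OR [not a Supervised Arrangement (section 1)? no] OR [the landlord is a resident landlord? yes] → satisfied.
section 13 — Relevant Arrangement: [the dwelling is the tenant's only or principal home? yes] OR [not a Class-H Lease (section 9)? no] OR [Protected Arrangement (section 7)? yes] → satisfied.
section 10 — Designated Letting: [the dwelling is let together with agricultural land? no] OR [the dwelling is the tenant's only or principal home? yes] → satisfied.
section 8 — Tier III Holding: [the tenancy was granted for a fixed term? yes] OR [not a Designated Letting (section 10)? no] → satisfied.
section 4 — Provisional Letting: a written tenancy agreement has been provided? yes; the tenant does not share living accommodation with the landlord? no; Tier III Holding (section 8)? yes — 2 of 3 hold (need ≥2) → satisfied.
section 12 — Class-B Letting: not a Relevant Arrangement (section 13)? no; a written tenancy agreement has been provided? yes; Provisional Letting (section 4)? yes — 2 of 3 hold (need ≥2) → satisfied.
section 6 — Authorised Holding: [the tenant shares living accommodation with the landlord? yes] AND [the landlord has served a valid prescribed-information notice? yes] AND [Class-B Letting (section 12)? yes] → satisfied.

Yes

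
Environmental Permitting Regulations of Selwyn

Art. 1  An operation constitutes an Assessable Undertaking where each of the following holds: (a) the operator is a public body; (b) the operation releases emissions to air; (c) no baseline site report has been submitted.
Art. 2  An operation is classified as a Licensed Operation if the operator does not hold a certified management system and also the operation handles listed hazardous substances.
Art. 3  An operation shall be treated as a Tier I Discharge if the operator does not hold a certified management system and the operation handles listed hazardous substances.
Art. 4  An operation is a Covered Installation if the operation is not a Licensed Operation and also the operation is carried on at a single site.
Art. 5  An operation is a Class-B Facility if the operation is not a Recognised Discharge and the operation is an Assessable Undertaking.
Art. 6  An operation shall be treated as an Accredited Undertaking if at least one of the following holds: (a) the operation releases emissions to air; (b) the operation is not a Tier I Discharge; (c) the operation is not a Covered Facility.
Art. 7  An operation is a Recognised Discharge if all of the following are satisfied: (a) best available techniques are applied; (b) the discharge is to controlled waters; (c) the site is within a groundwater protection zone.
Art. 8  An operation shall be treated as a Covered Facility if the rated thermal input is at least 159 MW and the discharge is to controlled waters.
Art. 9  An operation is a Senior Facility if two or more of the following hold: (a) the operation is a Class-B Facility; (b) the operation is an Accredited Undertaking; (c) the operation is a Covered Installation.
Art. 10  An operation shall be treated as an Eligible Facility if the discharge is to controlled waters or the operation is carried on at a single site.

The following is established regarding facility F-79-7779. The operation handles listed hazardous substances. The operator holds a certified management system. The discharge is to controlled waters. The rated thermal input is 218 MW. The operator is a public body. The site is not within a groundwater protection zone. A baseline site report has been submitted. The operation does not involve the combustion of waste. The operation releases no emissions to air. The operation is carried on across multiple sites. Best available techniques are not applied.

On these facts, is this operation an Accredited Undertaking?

Yes

article 3 — Tier I Discharge: [the operator does not hold a certified management system? no] AND [the operation handles listed hazardous substances? yes] → not satisfied.
article 8 — Covered Facility: [rated thermal input: 218 MW ≥ 159 MW? yes] AND [the discharge is to controlled waters? yes] → satisfied.
article 6 — Accredited Undertaking: [the operation releases emissions to air? no] OR [not a Tier I Discharge (article 3)? yes] OR [not a Covered Facility (article 8)? no] → satisfied.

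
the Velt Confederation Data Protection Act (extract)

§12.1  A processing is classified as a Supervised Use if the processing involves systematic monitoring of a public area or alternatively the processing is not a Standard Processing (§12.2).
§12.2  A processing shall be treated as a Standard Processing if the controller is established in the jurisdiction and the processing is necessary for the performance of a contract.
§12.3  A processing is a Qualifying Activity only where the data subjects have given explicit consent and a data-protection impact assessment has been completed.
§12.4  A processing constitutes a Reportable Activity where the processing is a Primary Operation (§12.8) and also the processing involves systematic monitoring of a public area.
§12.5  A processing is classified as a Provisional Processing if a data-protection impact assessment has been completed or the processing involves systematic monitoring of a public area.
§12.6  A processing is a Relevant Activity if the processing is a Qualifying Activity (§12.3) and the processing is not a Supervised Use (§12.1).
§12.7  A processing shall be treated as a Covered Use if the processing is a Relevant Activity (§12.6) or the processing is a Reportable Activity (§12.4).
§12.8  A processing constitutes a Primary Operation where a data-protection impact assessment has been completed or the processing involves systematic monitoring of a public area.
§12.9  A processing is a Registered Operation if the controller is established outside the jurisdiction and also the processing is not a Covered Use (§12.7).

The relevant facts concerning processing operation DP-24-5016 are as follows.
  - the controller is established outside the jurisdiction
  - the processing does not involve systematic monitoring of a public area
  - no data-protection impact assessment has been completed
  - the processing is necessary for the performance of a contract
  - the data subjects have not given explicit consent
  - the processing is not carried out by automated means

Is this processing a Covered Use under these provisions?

No

§12.3 — Qualifying Activity: [the data subjects have given explicit consent? no] AND [a data-protection impact assessment has been completed? no] → not satisfied.
§12.2 — Standard Processing: [the controller is established in the jurisdiction? no] AND [the processing is necessary for the performance of a contract? yes] → not satisfied.
§12.1 — Supervised Use: [the processing involves systematic monitoring of a public area? no] OR [not a Standard Processing (§12.2)? yes] → satisfied.
§12.6 — Relevant Activity: [Qualifying Activity (§12.3)? no] AND [not a Supervised Use (§12.1)? no] → not satisfied.
§12.8 — Primary Operation: [a data-protection impact assessment has been completed? no] OR [the processing involves systematic monitoring of a public area? no] → not satisfied.
§12.4 — Reportable Activity: [Primary Operation (§12.8)? no] AND [the processing involves systematic monitoring of a public area? no] → not satisfied.
§12.7 — Covered Use: [Relevant Activity (§12.6)? no] OR [Reportable Activity (§12.4)? no] → not satisfied.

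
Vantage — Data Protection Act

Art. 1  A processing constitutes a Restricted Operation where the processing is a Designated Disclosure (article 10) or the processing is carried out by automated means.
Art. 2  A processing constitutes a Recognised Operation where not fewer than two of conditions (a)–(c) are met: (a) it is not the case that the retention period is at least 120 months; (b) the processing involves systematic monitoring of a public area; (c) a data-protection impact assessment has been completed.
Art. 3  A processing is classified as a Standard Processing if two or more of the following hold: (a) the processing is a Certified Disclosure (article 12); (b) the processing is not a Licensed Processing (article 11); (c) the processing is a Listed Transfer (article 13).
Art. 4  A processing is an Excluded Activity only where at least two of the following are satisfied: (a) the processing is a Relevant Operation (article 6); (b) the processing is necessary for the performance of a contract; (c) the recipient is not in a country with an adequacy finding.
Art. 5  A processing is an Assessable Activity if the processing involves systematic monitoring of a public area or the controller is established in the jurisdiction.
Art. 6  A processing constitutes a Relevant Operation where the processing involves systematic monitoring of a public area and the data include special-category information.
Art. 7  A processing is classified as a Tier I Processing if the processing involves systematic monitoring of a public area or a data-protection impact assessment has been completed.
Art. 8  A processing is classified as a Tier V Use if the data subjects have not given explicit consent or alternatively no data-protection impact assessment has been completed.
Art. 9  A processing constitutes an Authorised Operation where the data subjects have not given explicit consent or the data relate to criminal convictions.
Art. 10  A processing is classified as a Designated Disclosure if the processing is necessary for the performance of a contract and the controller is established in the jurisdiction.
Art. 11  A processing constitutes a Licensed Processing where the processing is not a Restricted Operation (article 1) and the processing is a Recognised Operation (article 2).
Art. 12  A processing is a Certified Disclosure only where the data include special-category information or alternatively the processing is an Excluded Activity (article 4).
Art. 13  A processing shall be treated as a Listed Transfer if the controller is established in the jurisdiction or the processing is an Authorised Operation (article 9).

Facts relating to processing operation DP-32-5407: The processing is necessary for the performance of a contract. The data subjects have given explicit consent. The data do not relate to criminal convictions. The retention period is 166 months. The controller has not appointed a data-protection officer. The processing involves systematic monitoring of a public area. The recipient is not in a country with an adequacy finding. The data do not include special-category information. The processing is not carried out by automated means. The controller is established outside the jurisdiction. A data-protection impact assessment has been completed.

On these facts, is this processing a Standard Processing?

No

article 6 — Relevant Operation: [the processing involves systematic monitoring of a public area? yes] AND [the data include special-category information? no] → not satisfied.
article 4 — Excluded Activity: Relevant Operation (article 6)? no; the processing is necessary for the performance of a contract? yes; the recipient is not in a country with an adequacy finding? yes — 2 of 3 hold (need ≥2) → satisfied.
article 12 — Certified Disclosure: [the data include special-category information? no] OR [Excluded Activity (article 4)? yes] → satisfied.
article 10 — Designated Disclosure: [the processing is necessary for the performance of a contract? yes] AND [the controller is established in the jurisdiction? no] → not satisfied.
article 1 — Restricted Operation: [Designated Disclosure (article 10)? no] OR [the processing is carried out by automated means? no] → not satisfied.
article 2 — Recognised Operation: retention period: 166 months ≥ 120 months? yes, so negated condition no; the processing involves systematic monitoring of a public area? yes; a data-protection impact assessment has been completed? yes — 2 of 3 hold (need ≥2) → satisfied.
article 11 — Licensed Processing: [not a Restricted Operation (article 1)? yes] AND [Recognised Operation (article 2)? yes] → satisfied.
article 9 — Authorised Operation: [the data subjects have not given explicit consent? no] OR [the data relate to criminal convictions? no] → not satisfied.
article 13 — Listed Transfer: [the controller is established in the jurisdiction? no] OR [Authorised Operation (article 9)? no] → not satisfied.
article 3 — Standard Processing: Certified Disclosure (article 12)? yes; not a Licensed Processing (article 11)? no; Listed Transfer (article 13)? no — 1 of 3 hold (need ≥2) → not satisfied.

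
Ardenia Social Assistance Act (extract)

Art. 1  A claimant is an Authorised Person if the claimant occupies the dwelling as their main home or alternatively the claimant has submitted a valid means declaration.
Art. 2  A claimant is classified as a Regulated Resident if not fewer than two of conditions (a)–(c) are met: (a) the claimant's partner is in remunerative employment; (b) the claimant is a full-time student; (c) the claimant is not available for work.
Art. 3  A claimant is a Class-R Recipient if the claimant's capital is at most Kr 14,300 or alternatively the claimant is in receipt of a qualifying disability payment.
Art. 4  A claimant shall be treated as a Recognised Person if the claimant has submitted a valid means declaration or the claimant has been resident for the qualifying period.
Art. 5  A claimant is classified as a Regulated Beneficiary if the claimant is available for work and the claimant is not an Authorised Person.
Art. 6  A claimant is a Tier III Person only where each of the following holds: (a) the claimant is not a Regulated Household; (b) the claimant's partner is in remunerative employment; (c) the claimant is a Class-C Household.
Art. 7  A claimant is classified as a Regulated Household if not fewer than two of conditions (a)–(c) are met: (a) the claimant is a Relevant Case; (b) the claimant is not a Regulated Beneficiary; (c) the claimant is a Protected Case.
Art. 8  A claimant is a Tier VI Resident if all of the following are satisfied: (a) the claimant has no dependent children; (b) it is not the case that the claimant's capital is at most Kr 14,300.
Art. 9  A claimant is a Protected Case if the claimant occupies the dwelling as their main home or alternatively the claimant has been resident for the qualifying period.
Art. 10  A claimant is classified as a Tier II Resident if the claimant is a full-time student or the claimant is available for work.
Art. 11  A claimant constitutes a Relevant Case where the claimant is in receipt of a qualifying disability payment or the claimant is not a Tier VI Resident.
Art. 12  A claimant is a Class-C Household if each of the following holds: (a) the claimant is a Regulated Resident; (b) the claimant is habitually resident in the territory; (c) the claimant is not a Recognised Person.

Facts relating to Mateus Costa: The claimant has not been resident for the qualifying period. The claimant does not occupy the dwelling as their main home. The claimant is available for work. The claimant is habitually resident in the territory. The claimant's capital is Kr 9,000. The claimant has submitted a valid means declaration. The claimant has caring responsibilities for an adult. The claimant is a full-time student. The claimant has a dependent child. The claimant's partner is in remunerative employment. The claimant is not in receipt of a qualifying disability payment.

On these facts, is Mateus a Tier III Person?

article 8 — Tier VI Resident: [the claimant has no dependent children? no] AND [claimant's capital: Kr 9,000 ≤ Kr 14,300? yes, so negated condition no] → not satisfied.
article 11 — Relevant Case: [the claimant is in receipt of a qualifying disability payment? no] OR [not a Tier VI Resident (article 8)? yes] → satisfied.
article 1 — Authorised Person: [the claimant occupies the dwelling as their main home? no] OR [the claimant has submitted a valid means declaration? yes] → satisfied.
article 5 — Regulated Beneficiary: [the claimant is available for work? yes] AND [not an Authorised Person (article 1)? no] → not satisfied.
article 9 — Protected Case: [the claimant occupies the dwelling as their main home? no] OR [the claimant has been resident for the qualifying period? no] → not satisfied.
article 7 — Regulated Household: Relevant Case (article 11)? yes; not a Regulated Beneficiary (article 5)? yes; Protected Case (article 9)? no — 2 of 3 hold (need ≥2) → satisfied.
article 2 — Regulated Resident: the claimant's partner is in remunerative employment? yes; the claimant is a full-time student? yes; the claimant is not available for work? no — 2 of 3 hold (need ≥2) → satisfied.
article 4 — Recognised Person: [the claimant has submitted a valid means declaration? yes] OR [the claimant has been resident for the qualifying period? no] → satisfied.
article 12 — Class-C Household: [Regulated Resident (article 2)? yes] AND [the claimant is habitually resident in the territory? yes] AND [not a Recognised Person (article 4)? no] → not satisfied.
article 6 — Tier III Person: [not a Regulated Household (article 7)? no] AND [the claimant's partner is in remunerative employment? yes] AND [Class-C Household (article 12)? no] → not satisfied.

No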